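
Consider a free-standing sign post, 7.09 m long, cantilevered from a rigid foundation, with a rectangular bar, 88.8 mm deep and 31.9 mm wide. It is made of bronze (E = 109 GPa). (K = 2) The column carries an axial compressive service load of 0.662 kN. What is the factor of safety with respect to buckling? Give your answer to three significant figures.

n ≈ 1.94

Buckling occurs about the weak axis: I_min = h·b³/12 with b = 31.9 mm (the shorter side).
I_min = 88.8×31.9³/12 = 2.402×10^5 mm⁴
I = 2.402×10^5 mm⁴ = 2.402×10^-7 m⁴
Effective length L_e = K·L = 2 × 7.09 = 14.18 m
P_cr = π²EI / L_e² = π² × 109×10⁹ × 2.402×10^-7 / 14.18² = 1.285×10^3 N
Factor of safety n = P_cr / P = 1.2852 / 0.662 = 1.94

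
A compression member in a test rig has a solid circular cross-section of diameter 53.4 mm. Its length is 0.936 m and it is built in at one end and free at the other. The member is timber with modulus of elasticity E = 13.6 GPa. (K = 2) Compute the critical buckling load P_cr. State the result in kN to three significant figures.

I = πd⁴/64 = π×53.4⁴/64 = 3.991×10^5 mm⁴
I = 3.991×10^5 mm⁴ = 3.991×10^-7 m⁴
Effective length L_e = K·L = 2 × 0.936 = 1.872 m
P_cr = π²EI / L_e² = π² × 13.6×10⁹ × 3.991×10^-7 / 1.872² = 1.529×10^4 N

P_cr ≈ 15.3 kN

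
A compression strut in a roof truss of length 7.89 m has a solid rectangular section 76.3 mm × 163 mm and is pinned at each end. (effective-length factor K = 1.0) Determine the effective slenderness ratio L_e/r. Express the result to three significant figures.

λ ≈ 358

Buckling occurs about the weak axis: I_min = h·b³/12 with b = 76.3 mm (the shorter side).
I_min = 163×76.3³/12 = 6.034×10^6 mm⁴
A = 1.244×10^4 mm²;  r_min = √(I/A) = √(6.034×10^6/1.244×10^4) = 22.03 mm
L_e = K·L = 1 × 7.89 m = 7.890 m = 7890.0 mm
λ = L_e / r_min = 7890.0 / 22.03 = 358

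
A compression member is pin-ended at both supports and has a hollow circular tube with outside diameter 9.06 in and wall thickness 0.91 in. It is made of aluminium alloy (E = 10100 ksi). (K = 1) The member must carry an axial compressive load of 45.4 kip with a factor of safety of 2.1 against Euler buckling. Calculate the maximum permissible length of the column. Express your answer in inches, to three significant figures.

Inner diameter d_i = 9.06 − 2×0.91 = 7.240 in
I = π(d_o⁴ − d_i⁴)/64 = π(9.06⁴ − 7.240⁴)/64 = 195.9 in⁴
Required critical load P_cr = n·P = 2.1 × 45.4 = 95.34 kip = 9.534×10^4 lb
From P_cr = π²EI/(K·L)²:  L = (1/K)·√(π²EI/P_cr) = (1/1)·√(π²×1.01×10^7×195.9/9.534×10^4)
L = 453 in

L_max ≈ 453 in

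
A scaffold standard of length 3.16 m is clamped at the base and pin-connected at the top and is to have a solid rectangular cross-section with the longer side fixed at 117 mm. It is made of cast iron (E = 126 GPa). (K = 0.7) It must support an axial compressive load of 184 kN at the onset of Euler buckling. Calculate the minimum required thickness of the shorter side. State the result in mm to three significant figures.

b ≈ 42.0 mm

L_e = K·L = 0.7 × 3.16 = 2.212 m
Required I = P_cr·L_e²/(π²E) = 1.840×10^5 × 2.212² / (π² × 1.26×10^11) = 7.240×10^-7 m⁴
I_req = 7.240×10^5 mm⁴
Rectangle, weak axis: I_min = h·b³/12 with h = 117 mm fixed  ⇒  b = (12I/h)^(1/3) = 42.0 mm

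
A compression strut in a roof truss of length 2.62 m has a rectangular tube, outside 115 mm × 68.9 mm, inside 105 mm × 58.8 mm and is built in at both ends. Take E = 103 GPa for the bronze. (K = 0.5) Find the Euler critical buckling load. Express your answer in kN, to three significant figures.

Weak-axis I_min = (h_o·b_o³ − h_i·b_i³)/12 with b_o = 68.9, b_i = 58.80 mm (shorter outer/inner sides).
I_min = (115×68.9³ − 105.0×58.80³)/12 = 1.356×10^6 mm⁴
I = 1.356×10^6 mm⁴ = 1.356×10^-6 m⁴
Effective length L_e = K·L = 0.5 × 2.62 = 1.310 m
P_cr = π²EI / L_e² = π² × 103×10⁹ × 1.356×10^-6 / 1.310² = 8.031×10^5 N

P_cr ≈ 803 kN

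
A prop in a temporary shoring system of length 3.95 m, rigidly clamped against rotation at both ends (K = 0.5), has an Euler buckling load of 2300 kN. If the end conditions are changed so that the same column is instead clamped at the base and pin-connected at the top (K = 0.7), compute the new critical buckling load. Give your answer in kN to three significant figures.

P_cr ∝ 1/K², so P_cr,new = P_cr,old × (K_old/K_new)² = 2300 × (0.5/0.7)²
= 2300 × 0.5102 = 1170 kN

P_cr ≈ 1170 kN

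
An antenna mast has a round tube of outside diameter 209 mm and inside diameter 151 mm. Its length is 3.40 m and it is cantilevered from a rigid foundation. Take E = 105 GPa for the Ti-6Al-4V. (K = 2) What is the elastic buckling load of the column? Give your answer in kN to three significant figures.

P_cr ≈ 1530 kN

d_o = 209 mm, d_i = 151 mm
I = π(d_o⁴ − d_i⁴)/64 = π(209⁴ − 151.0⁴)/64 = 6.814×10^7 mm⁴
I = 6.814×10^7 mm⁴ = 6.814×10^-5 m⁴
Effective length L_e = K·L = 2 × 3.40 = 6.800 m
P_cr = π²EI / L_e² = π² × 105×10⁹ × 6.814×10^-5 / 6.800² = 1.527×10^6 N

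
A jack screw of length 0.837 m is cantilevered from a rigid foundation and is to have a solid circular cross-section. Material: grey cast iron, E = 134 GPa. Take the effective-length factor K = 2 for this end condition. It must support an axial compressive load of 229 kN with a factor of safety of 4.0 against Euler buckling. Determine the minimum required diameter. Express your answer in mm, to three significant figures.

d ≈ 79.3 mm

Required P_cr = n·P = 4.0 × 229 = 916.0 kN
L_e = K·L = 2 × 0.837 = 1.674 m
Required I = P_cr·L_e²/(π²E) = 9.160×10^5 × 1.674² / (π² × 1.34×10^11) = 1.941×10^-6 m⁴
I_req = 1.941×10^6 mm⁴
Solid circle: I = πd⁴/64  ⇒  d = (64I/π)^(1/4) = (64×1.941×10^6/π)^(1/4) = 79.3 mm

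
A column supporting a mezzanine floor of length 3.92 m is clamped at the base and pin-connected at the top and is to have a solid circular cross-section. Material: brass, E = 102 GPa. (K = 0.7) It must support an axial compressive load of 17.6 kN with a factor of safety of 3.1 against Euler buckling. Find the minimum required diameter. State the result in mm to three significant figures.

d ≈ 53.7 mm

Required P_cr = n·P = 3.1 × 17.6 = 54.56 kN
L_e = K·L = 0.7 × 3.92 = 2.744 m
Required I = P_cr·L_e²/(π²E) = 5.456×10^4 × 2.744² / (π² × 1.02×10^11) = 4.081×10^-7 m⁴
I_req = 4.081×10^5 mm⁴
Solid circle: I = πd⁴/64  ⇒  d = (64I/π)^(1/4) = (64×4.081×10^5/π)^(1/4) = 53.7 mm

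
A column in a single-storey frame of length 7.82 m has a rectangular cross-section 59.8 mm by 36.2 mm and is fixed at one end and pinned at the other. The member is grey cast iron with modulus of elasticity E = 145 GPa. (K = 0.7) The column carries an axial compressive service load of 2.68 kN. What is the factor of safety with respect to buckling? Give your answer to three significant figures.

n ≈ 4.21

Buckling occurs about the weak axis: I_min = h·b³/12 with b = 36.2 mm (the shorter side).
I_min = 59.8×36.2³/12 = 2.364×10^5 mm⁴
I = 2.364×10^5 mm⁴ = 2.364×10^-7 m⁴
Effective length L_e = K·L = 0.7 × 7.82 = 5.474 m
P_cr = π²EI / L_e² = π² × 145×10⁹ × 2.364×10^-7 / 5.474² = 1.129×10^4 N
Factor of safety n = P_cr / P = 11.290 / 2.68 = 4.21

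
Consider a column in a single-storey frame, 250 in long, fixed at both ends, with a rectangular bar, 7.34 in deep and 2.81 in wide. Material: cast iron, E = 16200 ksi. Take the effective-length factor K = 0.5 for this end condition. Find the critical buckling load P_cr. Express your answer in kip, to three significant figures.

Buckling occurs about the weak axis: I_min = h·b³/12 with b = 2.81 in (the shorter side).
I_min = 7.34×2.81³/12 = 13.57 in⁴
Effective length L_e = K·L = 0.5 × 250 = 125.0 in
P_cr = π²EI / L_e² = π² × 16200×10³ × 13.57 / 125.0² = 1.389×10^5 lb

P_cr ≈ 139 kip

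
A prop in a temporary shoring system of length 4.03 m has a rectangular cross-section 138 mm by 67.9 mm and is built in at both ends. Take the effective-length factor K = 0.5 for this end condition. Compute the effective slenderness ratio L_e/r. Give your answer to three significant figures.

λ ≈ 103

Buckling occurs about the weak axis: I_min = h·b³/12 with b = 67.9 mm (the shorter side).
I_min = 138×67.9³/12 = 3.600×10^6 mm⁴
A = 9.370×10^3 mm²;  r_min = √(I/A) = √(3.600×10^6/9.370×10^3) = 19.60 mm
L_e = K·L = 0.5 × 4.03 m = 2.015 m = 2015.0 mm
λ = L_e / r_min = 2015.0 / 19.60 = 103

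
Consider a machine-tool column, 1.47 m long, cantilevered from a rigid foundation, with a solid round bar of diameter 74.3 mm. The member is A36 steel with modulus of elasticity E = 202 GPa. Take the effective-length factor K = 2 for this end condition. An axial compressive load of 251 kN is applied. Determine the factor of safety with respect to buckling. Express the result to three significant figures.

n ≈ 1.37

I = πd⁴/64 = π×74.3⁴/64 = 1.496×10^6 mm⁴
I = 1.496×10^6 mm⁴ = 1.496×10^-6 m⁴
Effective length L_e = K·L = 2 × 1.47 = 2.940 m
P_cr = π²EI / L_e² = π² × 202×10⁹ × 1.496×10^-6 / 2.940² = 3.450×10^5 N
Factor of safety n = P_cr / P = 345.05 / 251 = 1.37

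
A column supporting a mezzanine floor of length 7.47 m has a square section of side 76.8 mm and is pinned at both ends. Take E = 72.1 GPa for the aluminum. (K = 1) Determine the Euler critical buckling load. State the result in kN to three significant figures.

I = a⁴/12 = 76.8⁴/12 = 2.899×10^6 mm⁴
I = 2.899×10^6 mm⁴ = 2.899×10^-6 m⁴
Effective length L_e = K·L = 1 × 7.47 = 7.470 m
P_cr = π²EI / L_e² = π² × 72.1×10⁹ × 2.899×10^-6 / 7.470² = 3.697×10^4 N

P_cr ≈ 37.0 kN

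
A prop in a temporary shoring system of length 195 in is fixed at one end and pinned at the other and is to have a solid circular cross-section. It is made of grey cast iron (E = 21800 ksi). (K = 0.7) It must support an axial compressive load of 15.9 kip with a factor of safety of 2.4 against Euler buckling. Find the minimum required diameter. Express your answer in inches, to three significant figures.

Required P_cr = n·P = 2.4 × 15.9 = 38.16 kip
L_e = K·L = 0.7 × 195 = 136.5 in
Required I = P_cr·L_e²/(π²E) = 3.816×10^4 × 136.5² / (π² × 2.18×10^7) = 3.305 in⁴
Solid circle: I = πd⁴/64  ⇒  d = (64I/π)^(1/4) = (64×3.305/π)^(1/4) = 2.86 in

d ≈ 2.86 in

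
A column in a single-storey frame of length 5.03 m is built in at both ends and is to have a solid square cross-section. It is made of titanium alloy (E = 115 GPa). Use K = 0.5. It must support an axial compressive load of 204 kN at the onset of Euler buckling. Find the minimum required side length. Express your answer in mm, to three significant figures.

L_e = K·L = 0.5 × 5.03 = 2.515 m
Required I = P_cr·L_e²/(π²E) = 2.040×10^5 × 2.515² / (π² × 1.15×10^11) = 1.137×10^-6 m⁴
I_req = 1.137×10^6 mm⁴
Solid square: I = a⁴/12  ⇒  a = (12I)^(1/4) = (12×1.137×10^6)^(1/4) = 60.8 mm

a ≈ 60.8 mm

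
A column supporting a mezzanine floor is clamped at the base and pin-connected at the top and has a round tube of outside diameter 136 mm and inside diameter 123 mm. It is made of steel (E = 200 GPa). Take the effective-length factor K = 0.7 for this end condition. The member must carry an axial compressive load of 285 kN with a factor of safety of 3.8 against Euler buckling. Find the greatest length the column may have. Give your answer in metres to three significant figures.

L_max ≈ 4.55 m

d_o = 136 mm, d_i = 123 mm
I = π(d_o⁴ − d_i⁴)/64 = π(136⁴ − 123.0⁴)/64 = 5.557×10^6 mm⁴
I = 5.557×10^-6 m⁴
Required critical load P_cr = n·P = 3.8 × 285 = 1083 kN = 1.083×10^6 N
From P_cr = π²EI/(K·L)²:  L = (1/K)·√(π²EI/P_cr) = (1/0.7)·√(π²×2.00×10^11×5.557×10^-6/1.083×10^6)
L = 4.55 m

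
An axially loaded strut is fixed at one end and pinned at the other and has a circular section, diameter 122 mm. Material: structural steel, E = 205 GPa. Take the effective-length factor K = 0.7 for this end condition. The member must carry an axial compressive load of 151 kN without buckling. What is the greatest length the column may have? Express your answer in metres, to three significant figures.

L_max ≈ 17.2 m

I = πd⁴/64 = π×122⁴/64 = 1.087×10^7 mm⁴
I = 1.087×10^-5 m⁴
At the buckling limit P_cr = P = 1.510×10^5 N
From P_cr = π²EI/(K·L)²:  L = (1/K)·√(π²EI/P_cr) = (1/0.7)·√(π²×2.05×10^11×1.087×10^-5/1.510×10^5)
L = 17.2 m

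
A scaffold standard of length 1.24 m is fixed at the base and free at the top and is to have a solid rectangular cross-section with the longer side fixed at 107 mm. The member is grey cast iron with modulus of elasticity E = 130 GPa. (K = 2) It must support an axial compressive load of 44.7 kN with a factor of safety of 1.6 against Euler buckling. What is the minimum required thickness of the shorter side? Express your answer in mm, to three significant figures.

b ≈ 33.8 mm

Required P_cr = n·P = 1.6 × 44.7 = 71.52 kN
L_e = K·L = 2 × 1.24 = 2.480 m
Required I = P_cr·L_e²/(π²E) = 7.152×10^4 × 2.480² / (π² × 1.30×10^11) = 3.428×10^-7 m⁴
I_req = 3.428×10^5 mm⁴
Rectangle, weak axis: I_min = h·b³/12 with h = 107 mm fixed  ⇒  b = (12I/h)^(1/3) = 33.8 mm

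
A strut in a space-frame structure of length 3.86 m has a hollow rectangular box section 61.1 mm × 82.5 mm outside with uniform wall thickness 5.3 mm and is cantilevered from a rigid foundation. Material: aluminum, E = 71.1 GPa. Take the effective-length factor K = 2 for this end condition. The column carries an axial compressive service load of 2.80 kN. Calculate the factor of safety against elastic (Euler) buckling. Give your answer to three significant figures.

Inner dimensions: h_i = 82.5 − 2×5.3 = 71.90 mm, b_i = 61.1 − 2×5.3 = 50.50 mm
Weak-axis I_min = (h_o·b_o³ − h_i·b_i³)/12 with b_o = 61.1, b_i = 50.50 mm (shorter outer/inner sides).
I_min = (82.5×61.1³ − 71.90×50.50³)/12 = 7.965×10^5 mm⁴
I = 7.965×10^5 mm⁴ = 7.965×10^-7 m⁴
Effective length L_e = K·L = 2 × 3.86 = 7.720 m
P_cr = π²EI / L_e² = π² × 71.1×10⁹ × 7.965×10^-7 / 7.720² = 9.379×10^3 N
Factor of safety n = P_cr / P = 9.3786 / 2.80 = 3.35

n ≈ 3.35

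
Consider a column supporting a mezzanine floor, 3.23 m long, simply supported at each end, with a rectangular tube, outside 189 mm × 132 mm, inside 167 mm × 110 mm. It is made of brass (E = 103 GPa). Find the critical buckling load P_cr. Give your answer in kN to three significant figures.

Weak-axis I_min = (h_o·b_o³ − h_i·b_i³)/12 with b_o = 132, b_i = 110.0 mm (shorter outer/inner sides).
I_min = (189×132³ − 167.0×110.0³)/12 = 1.770×10^7 mm⁴
I = 1.770×10^7 mm⁴ = 1.770×10^-5 m⁴
Effective length L_e = K·L = 1 × 3.23 = 3.230 m
P_cr = π²EI / L_e² = π² × 103×10⁹ × 1.770×10^-5 / 3.230² = 1.725×10^6 N

P_cr ≈ 1720 kN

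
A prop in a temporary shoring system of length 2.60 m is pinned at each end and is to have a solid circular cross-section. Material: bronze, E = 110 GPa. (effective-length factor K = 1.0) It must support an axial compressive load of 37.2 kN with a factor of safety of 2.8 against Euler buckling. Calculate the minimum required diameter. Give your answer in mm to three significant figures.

Required P_cr = n·P = 2.8 × 37.2 = 104.2 kN
L_e = K·L = 1 × 2.60 = 2.600 m
Required I = P_cr·L_e²/(π²E) = 1.042×10^5 × 2.600² / (π² × 1.10×10^11) = 6.486×10^-7 m⁴
I_req = 6.486×10^5 mm⁴
Solid circle: I = πd⁴/64  ⇒  d = (64I/π)^(1/4) = (64×6.486×10^5/π)^(1/4) = 60.3 mm

d ≈ 60.3 mm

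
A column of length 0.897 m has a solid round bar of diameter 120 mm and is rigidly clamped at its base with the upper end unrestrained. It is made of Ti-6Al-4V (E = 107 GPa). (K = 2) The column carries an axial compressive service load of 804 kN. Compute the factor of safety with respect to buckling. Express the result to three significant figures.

n ≈ 4.15

I = πd⁴/64 = π×120⁴/64 = 1.018×10^7 mm⁴
I = 1.018×10^7 mm⁴ = 1.018×10^-5 m⁴
Effective length L_e = K·L = 2 × 0.897 = 1.794 m
P_cr = π²EI / L_e² = π² × 107×10⁹ × 1.018×10^-5 / 1.794² = 3.340×10^6 N
Factor of safety n = P_cr / P = 3339.9 / 804 = 4.15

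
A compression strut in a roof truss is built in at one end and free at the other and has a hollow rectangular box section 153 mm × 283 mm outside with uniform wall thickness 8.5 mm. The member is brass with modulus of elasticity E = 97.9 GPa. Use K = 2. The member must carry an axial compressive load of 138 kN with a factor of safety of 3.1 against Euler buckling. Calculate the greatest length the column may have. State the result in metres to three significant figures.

L_max ≈ 4.03 m

Inner dimensions: h_i = 283 − 2×8.5 = 266.0 mm, b_i = 153 − 2×8.5 = 136.0 mm
Weak-axis I_min = (h_o·b_o³ − h_i·b_i³)/12 with b_o = 153, b_i = 136.0 mm (shorter outer/inner sides).
I_min = (283×153³ − 266.0×136.0³)/12 = 2.871×10^7 mm⁴
I = 2.871×10^-5 m⁴
Required critical load P_cr = n·P = 3.1 × 138 = 427.8 kN = 4.278×10^5 N
From P_cr = π²EI/(K·L)²:  L = (1/K)·√(π²EI/P_cr) = (1/2)·√(π²×9.79×10^10×2.871×10^-5/4.278×10^5)
L = 4.03 m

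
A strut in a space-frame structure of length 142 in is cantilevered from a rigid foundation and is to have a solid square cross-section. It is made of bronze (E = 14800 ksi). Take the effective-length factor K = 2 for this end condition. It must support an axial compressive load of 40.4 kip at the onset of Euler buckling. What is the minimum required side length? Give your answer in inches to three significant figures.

L_e = K·L = 2 × 142 = 284.0 in
Required I = P_cr·L_e²/(π²E) = 4.040×10^4 × 284.0² / (π² × 1.48×10^7) = 22.31 in⁴
Solid square: I = a⁴/12  ⇒  a = (12I)^(1/4) = (12×22.31)^(1/4) = 4.04 in

a ≈ 4.04 in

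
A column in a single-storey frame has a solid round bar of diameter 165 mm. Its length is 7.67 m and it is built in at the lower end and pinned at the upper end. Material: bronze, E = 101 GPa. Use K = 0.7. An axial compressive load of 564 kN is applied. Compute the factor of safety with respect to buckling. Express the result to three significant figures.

n ≈ 2.23

I = πd⁴/64 = π×165⁴/64 = 3.638×10^7 mm⁴
I = 3.638×10^7 mm⁴ = 3.638×10^-5 m⁴
Effective length L_e = K·L = 0.7 × 7.67 = 5.369 m
P_cr = π²EI / L_e² = π² × 101×10⁹ × 3.638×10^-5 / 5.369² = 1.258×10^6 N
Factor of safety n = P_cr / P = 1258.2 / 564 = 2.23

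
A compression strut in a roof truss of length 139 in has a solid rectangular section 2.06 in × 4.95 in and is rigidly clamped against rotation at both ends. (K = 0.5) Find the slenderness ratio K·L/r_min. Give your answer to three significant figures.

For a rectangle r_min = b/√12 = 2.06/√12 = 0.5947 in
L_e = K·L = 0.5 × 139 = 69.50 in
λ = L_e / r_min = 69.500 / 0.5947 = 117

λ ≈ 117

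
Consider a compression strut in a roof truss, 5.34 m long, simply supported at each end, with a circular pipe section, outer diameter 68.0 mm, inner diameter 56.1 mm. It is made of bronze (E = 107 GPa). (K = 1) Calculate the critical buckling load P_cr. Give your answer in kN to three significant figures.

d_o = 68.0 mm, d_i = 56.1 mm
I = π(d_o⁴ − d_i⁴)/64 = π(68.0⁴ − 56.10⁴)/64 = 5.633×10^5 mm⁴
I = 5.633×10^5 mm⁴ = 5.633×10^-7 m⁴
Effective length L_e = K·L = 1 × 5.34 = 5.340 m
P_cr = π²EI / L_e² = π² × 107×10⁹ × 5.633×10^-7 / 5.340² = 2.086×10^4 N

P_cr ≈ 20.9 kN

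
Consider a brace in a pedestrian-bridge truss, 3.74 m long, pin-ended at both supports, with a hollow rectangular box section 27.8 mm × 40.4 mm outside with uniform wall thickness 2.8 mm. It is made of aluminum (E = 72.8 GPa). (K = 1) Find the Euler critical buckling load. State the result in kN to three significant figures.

Inner dimensions: h_i = 40.4 − 2×2.8 = 34.80 mm, b_i = 27.8 − 2×2.8 = 22.20 mm
Weak-axis I_min = (h_o·b_o³ − h_i·b_i³)/12 with b_o = 27.8, b_i = 22.20 mm (shorter outer/inner sides).
I_min = (40.4×27.8³ − 34.80×22.20³)/12 = 4.060×10^4 mm⁴
I = 4.060×10^4 mm⁴ = 4.060×10^-8 m⁴
Effective length L_e = K·L = 1 × 3.74 = 3.740 m
P_cr = π²EI / L_e² = π² × 72.8×10⁹ × 4.060×10^-8 / 3.740² = 2.086×10^3 N

P_cr ≈ 2.09 kN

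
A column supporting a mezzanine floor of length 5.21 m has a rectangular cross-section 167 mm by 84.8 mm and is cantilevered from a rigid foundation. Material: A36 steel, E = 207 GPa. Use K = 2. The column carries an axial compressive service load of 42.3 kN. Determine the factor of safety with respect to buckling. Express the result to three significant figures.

n ≈ 3.78

Buckling occurs about the weak axis: I_min = h·b³/12 with b = 84.8 mm (the shorter side).
I_min = 167×84.8³/12 = 8.486×10^6 mm⁴
I = 8.486×10^6 mm⁴ = 8.486×10^-6 m⁴
Effective length L_e = K·L = 2 × 5.21 = 10.42 m
P_cr = π²EI / L_e² = π² × 207×10⁹ × 8.486×10^-6 / 10.42² = 1.597×10^5 N
Factor of safety n = P_cr / P = 159.68 / 42.3 = 3.78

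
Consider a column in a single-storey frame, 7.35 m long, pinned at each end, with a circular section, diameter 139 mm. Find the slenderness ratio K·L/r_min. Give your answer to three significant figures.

λ ≈ 212

For a solid circle r = d/4 = 139/4 = 34.75 mm
L_e = K·L = 1 × 7.35 m = 7.350 m = 7350.0 mm
λ = L_e / r_min = 7350.0 / 34.75 = 212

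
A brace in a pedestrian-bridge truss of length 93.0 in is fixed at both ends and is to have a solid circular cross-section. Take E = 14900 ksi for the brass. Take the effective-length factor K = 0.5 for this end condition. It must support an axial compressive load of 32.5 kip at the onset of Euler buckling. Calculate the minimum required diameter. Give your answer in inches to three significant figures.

L_e = K·L = 0.5 × 93.0 = 46.50 in
Required I = P_cr·L_e²/(π²E) = 3.250×10^4 × 46.50² / (π² × 1.49×10^7) = 0.4779 in⁴
Solid circle: I = πd⁴/64  ⇒  d = (64I/π)^(1/4) = (64×0.4779/π)^(1/4) = 1.77 in

d ≈ 1.77 in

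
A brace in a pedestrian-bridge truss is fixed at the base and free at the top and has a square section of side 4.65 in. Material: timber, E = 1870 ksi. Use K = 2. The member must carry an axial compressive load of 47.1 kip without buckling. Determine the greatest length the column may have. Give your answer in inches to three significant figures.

I = a⁴/12 = 4.65⁴/12 = 38.96 in⁴
At the buckling limit P_cr = P = 4.710×10^4 lb
From P_cr = π²EI/(K·L)²:  L = (1/K)·√(π²EI/P_cr) = (1/2)·√(π²×1.87×10^6×38.96/4.710×10^4)
L = 61.8 in

L_max ≈ 61.8 in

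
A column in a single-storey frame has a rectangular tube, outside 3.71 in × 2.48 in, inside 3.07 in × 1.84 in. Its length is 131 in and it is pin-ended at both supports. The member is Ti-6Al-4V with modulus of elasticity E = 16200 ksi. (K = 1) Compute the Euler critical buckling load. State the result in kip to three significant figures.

Weak-axis I_min = (h_o·b_o³ − h_i·b_i³)/12 with b_o = 2.48, b_i = 1.840 in (shorter outer/inner sides).
I_min = (3.71×2.48³ − 3.070×1.840³)/12 = 3.122 in⁴
Effective length L_e = K·L = 1 × 131 = 131.0 in
P_cr = π²EI / L_e² = π² × 16200×10³ × 3.122 / 131.0² = 2.909×10^4 lb

P_cr ≈ 29.1 kip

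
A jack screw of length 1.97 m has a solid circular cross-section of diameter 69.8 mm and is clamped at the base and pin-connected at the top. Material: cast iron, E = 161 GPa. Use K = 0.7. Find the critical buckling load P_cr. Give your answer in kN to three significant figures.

I = πd⁴/64 = π×69.8⁴/64 = 1.165×10^6 mm⁴
I = 1.165×10^6 mm⁴ = 1.165×10^-6 m⁴
Effective length L_e = K·L = 0.7 × 1.97 = 1.379 m
P_cr = π²EI / L_e² = π² × 161×10⁹ × 1.165×10^-6 / 1.379² = 9.736×10^5 N

P_cr ≈ 974 kN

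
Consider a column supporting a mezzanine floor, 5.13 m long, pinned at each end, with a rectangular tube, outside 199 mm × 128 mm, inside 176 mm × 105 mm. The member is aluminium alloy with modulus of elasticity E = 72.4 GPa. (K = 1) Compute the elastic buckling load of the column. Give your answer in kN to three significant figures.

Weak-axis I_min = (h_o·b_o³ − h_i·b_i³)/12 with b_o = 128, b_i = 105.0 mm (shorter outer/inner sides).
I_min = (199×128³ − 176.0×105.0³)/12 = 1.780×10^7 mm⁴
I = 1.780×10^7 mm⁴ = 1.780×10^-5 m⁴
Effective length L_e = K·L = 1 × 5.13 = 5.130 m
P_cr = π²EI / L_e² = π² × 72.4×10⁹ × 1.780×10^-5 / 5.130² = 4.833×10^5 N

P_cr ≈ 483 kN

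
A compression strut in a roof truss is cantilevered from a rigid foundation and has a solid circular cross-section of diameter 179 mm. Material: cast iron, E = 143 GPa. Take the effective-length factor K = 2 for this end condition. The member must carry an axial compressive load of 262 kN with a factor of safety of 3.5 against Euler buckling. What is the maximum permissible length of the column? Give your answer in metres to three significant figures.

L_max ≈ 4.40 m

I = πd⁴/64 = π×179⁴/64 = 5.039×10^7 mm⁴
I = 5.039×10^-5 m⁴
Required critical load P_cr = n·P = 3.5 × 262 = 917.0 kN = 9.170×10^5 N
From P_cr = π²EI/(K·L)²:  L = (1/K)·√(π²EI/P_cr) = (1/2)·√(π²×1.43×10^11×5.039×10^-5/9.170×10^5)
L = 4.40 m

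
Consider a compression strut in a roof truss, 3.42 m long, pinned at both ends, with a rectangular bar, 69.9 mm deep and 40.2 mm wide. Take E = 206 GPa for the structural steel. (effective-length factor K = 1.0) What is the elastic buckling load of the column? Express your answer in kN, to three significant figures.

P_cr ≈ 65.8 kN

Buckling occurs about the weak axis: I_min = h·b³/12 with b = 40.2 mm (the shorter side).
I_min = 69.9×40.2³/12 = 3.784×10^5 mm⁴
I = 3.784×10^5 mm⁴ = 3.784×10^-7 m⁴
Effective length L_e = K·L = 1 × 3.42 = 3.420 m
P_cr = π²EI / L_e² = π² × 206×10⁹ × 3.784×10^-7 / 3.420² = 6.578×10^4 N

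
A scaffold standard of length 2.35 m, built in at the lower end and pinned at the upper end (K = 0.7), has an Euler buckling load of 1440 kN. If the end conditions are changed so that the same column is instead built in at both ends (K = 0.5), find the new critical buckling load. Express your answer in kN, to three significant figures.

P_cr ≈ 2820 kN

P_cr ∝ 1/K², so P_cr,new = P_cr,old × (K_old/K_new)² = 1440 × (0.7/0.5)²
= 1440 × 1.960 = 2820 kN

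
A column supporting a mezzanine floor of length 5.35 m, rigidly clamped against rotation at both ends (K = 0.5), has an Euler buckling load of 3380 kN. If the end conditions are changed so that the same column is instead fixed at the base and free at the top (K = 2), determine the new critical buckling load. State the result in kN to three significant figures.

P_cr ∝ 1/K², so P_cr,new = P_cr,old × (K_old/K_new)² = 3380 × (0.5/2)²
= 3380 × 0.06250 = 211 kN

P_cr ≈ 211 kN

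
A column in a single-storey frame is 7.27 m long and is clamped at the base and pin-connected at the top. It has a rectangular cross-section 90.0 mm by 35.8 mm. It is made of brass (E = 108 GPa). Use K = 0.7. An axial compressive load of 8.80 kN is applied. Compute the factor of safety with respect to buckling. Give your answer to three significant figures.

Buckling occurs about the weak axis: I_min = h·b³/12 with b = 35.8 mm (the shorter side).
I_min = 90.0×35.8³/12 = 3.441×10^5 mm⁴
I = 3.441×10^5 mm⁴ = 3.441×10^-7 m⁴
Effective length L_e = K·L = 0.7 × 7.27 = 5.089 m
P_cr = π²EI / L_e² = π² × 108×10⁹ × 3.441×10^-7 / 5.089² = 1.416×10^4 N
Factor of safety n = P_cr / P = 14.163 / 8.80 = 1.61

n ≈ 1.61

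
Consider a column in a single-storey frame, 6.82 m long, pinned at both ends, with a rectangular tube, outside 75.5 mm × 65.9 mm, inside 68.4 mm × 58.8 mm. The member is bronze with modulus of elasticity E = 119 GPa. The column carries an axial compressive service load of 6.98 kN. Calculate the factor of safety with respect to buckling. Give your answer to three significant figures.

n ≈ 2.32

Weak-axis I_min = (h_o·b_o³ − h_i·b_i³)/12 with b_o = 65.9, b_i = 58.80 mm (shorter outer/inner sides).
I_min = (75.5×65.9³ − 68.40×58.80³)/12 = 6.418×10^5 mm⁴
I = 6.418×10^5 mm⁴ = 6.418×10^-7 m⁴
Effective length L_e = K·L = 1 × 6.82 = 6.820 m
P_cr = π²EI / L_e² = π² × 119×10⁹ × 6.418×10^-7 / 6.820² = 1.621×10^4 N
Factor of safety n = P_cr / P = 16.207 / 6.98 = 2.32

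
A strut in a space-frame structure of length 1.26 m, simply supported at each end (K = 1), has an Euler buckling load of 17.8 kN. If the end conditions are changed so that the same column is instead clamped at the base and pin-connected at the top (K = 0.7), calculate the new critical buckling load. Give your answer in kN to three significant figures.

P_cr ≈ 36.3 kN

P_cr ∝ 1/K², so P_cr,new = P_cr,old × (K_old/K_new)² = 17.8 × (1/0.7)²
= 17.8 × 2.041 = 36.3 kN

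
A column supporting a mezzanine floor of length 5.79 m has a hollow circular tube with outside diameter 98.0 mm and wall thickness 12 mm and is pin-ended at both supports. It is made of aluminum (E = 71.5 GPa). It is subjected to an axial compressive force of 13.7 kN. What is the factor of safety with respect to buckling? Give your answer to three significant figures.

n ≈ 4.70

Inner diameter d_i = 98.0 − 2×12 = 74.00 mm
I = π(d_o⁴ − d_i⁴)/64 = π(98.0⁴ − 74.00⁴)/64 = 3.056×10^6 mm⁴
I = 3.056×10^6 mm⁴ = 3.056×10^-6 m⁴
Effective length L_e = K·L = 1 × 5.79 = 5.790 m
P_cr = π²EI / L_e² = π² × 71.5×10⁹ × 3.056×10^-6 / 5.790² = 6.432×10^4 N
Factor of safety n = P_cr / P = 64.322 / 13.7 = 4.70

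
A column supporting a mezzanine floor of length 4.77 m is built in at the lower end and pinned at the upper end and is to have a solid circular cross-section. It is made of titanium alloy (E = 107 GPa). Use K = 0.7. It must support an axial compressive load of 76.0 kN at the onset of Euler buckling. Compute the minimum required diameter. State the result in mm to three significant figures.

L_e = K·L = 0.7 × 4.77 = 3.339 m
Required I = P_cr·L_e²/(π²E) = 7.600×10^4 × 3.339² / (π² × 1.07×10^11) = 8.023×10^-7 m⁴
I_req = 8.023×10^5 mm⁴
Solid circle: I = πd⁴/64  ⇒  d = (64I/π)^(1/4) = (64×8.023×10^5/π)^(1/4) = 63.6 mm

d ≈ 63.6 mm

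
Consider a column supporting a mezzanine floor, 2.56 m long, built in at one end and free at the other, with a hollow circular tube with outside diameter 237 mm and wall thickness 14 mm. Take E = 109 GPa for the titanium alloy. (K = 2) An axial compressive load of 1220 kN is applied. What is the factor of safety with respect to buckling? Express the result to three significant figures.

n ≈ 2.06

Inner diameter d_i = 237 − 2×14 = 209.0 mm
I = π(d_o⁴ − d_i⁴)/64 = π(237⁴ − 209.0⁴)/64 = 6.121×10^7 mm⁴
I = 6.121×10^7 mm⁴ = 6.121×10^-5 m⁴
Effective length L_e = K·L = 2 × 2.56 = 5.120 m
P_cr = π²EI / L_e² = π² × 109×10⁹ × 6.121×10^-5 / 5.120² = 2.512×10^6 N
Factor of safety n = P_cr / P = 2511.9 / 1220 = 2.06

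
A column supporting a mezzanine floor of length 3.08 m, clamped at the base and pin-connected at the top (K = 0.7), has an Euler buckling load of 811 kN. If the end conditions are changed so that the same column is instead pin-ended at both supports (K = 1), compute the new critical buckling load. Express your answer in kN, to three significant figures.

P_cr ∝ 1/K², so P_cr,new = P_cr,old × (K_old/K_new)² = 811 × (0.7/1)²
= 811 × 0.4900 = 397 kN

P_cr ≈ 397 kN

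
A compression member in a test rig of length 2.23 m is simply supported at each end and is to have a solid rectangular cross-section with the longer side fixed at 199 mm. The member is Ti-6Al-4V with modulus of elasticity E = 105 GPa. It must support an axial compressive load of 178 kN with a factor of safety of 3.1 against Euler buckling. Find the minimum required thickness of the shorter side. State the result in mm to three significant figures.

Required P_cr = n·P = 3.1 × 178 = 551.8 kN
L_e = K·L = 1 × 2.23 = 2.230 m
Required I = P_cr·L_e²/(π²E) = 5.518×10^5 × 2.230² / (π² × 1.05×10^11) = 2.648×10^-6 m⁴
I_req = 2.648×10^6 mm⁴
Rectangle, weak axis: I_min = h·b³/12 with h = 199 mm fixed  ⇒  b = (12I/h)^(1/3) = 54.3 mm

b ≈ 54.3 mm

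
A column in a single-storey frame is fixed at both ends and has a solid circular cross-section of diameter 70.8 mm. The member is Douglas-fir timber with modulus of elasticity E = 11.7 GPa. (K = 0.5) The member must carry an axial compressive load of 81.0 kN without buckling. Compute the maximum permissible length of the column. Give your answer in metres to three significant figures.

L_max ≈ 2.65 m

I = πd⁴/64 = π×70.8⁴/64 = 1.233×10^6 mm⁴
I = 1.233×10^-6 m⁴
At the buckling limit P_cr = P = 8.100×10^4 N
From P_cr = π²EI/(K·L)²:  L = (1/K)·√(π²EI/P_cr) = (1/0.5)·√(π²×1.17×10^10×1.233×10^-6/8.100×10^4)
L = 2.65 m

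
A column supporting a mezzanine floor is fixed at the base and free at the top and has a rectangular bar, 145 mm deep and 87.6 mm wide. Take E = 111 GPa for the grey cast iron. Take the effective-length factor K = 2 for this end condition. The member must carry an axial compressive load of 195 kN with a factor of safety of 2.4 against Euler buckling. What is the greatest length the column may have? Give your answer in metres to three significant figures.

Buckling occurs about the weak axis: I_min = h·b³/12 with b = 87.6 mm (the shorter side).
I_min = 145×87.6³/12 = 8.123×10^6 mm⁴
I = 8.123×10^-6 m⁴
Required critical load P_cr = n·P = 2.4 × 195 = 468.0 kN = 4.680×10^5 N
From P_cr = π²EI/(K·L)²:  L = (1/K)·√(π²EI/P_cr) = (1/2)·√(π²×1.11×10^11×8.123×10^-6/4.680×10^5)
L = 2.18 m

L_max ≈ 2.18 m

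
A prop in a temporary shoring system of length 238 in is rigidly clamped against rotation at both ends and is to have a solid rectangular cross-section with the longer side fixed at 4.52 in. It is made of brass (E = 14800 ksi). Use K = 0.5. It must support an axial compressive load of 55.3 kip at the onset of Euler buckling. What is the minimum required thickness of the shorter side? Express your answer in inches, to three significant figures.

b ≈ 2.42 in

L_e = K·L = 0.5 × 238 = 119.0 in
Required I = P_cr·L_e²/(π²E) = 5.530×10^4 × 119.0² / (π² × 1.48×10^7) = 5.361 in⁴
Rectangle, weak axis: I_min = h·b³/12 with h = 4.52 in fixed  ⇒  b = (12I/h)^(1/3) = 2.42 in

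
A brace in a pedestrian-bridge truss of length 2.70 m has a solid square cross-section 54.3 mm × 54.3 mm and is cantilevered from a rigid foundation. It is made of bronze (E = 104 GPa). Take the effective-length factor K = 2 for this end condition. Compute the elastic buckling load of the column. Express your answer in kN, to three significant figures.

P_cr ≈ 25.5 kN

I = a⁴/12 = 54.3⁴/12 = 7.245×10^5 mm⁴
I = 7.245×10^5 mm⁴ = 7.245×10^-7 m⁴
Effective length L_e = K·L = 2 × 2.70 = 5.400 m
P_cr = π²EI / L_e² = π² × 104×10⁹ × 7.245×10^-7 / 5.400² = 2.550×10^4 N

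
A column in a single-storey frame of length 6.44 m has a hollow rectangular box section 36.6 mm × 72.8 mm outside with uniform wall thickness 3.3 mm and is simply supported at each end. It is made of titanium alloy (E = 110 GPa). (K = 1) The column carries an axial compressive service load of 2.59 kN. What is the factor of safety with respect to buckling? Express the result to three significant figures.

n ≈ 1.50

Inner dimensions: h_i = 72.8 − 2×3.3 = 66.20 mm, b_i = 36.6 − 2×3.3 = 30.00 mm
Weak-axis I_min = (h_o·b_o³ − h_i·b_i³)/12 with b_o = 36.6, b_i = 30.00 mm (shorter outer/inner sides).
I_min = (72.8×36.6³ − 66.20×30.00³)/12 = 1.485×10^5 mm⁴
I = 1.485×10^5 mm⁴ = 1.485×10^-7 m⁴
Effective length L_e = K·L = 1 × 6.44 = 6.440 m
P_cr = π²EI / L_e² = π² × 110×10⁹ × 1.485×10^-7 / 6.440² = 3.887×10^3 N
Factor of safety n = P_cr / P = 3.8869 / 2.59 = 1.50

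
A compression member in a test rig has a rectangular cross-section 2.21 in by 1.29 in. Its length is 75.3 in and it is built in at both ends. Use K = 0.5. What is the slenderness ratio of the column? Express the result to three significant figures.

λ ≈ 101

Buckling occurs about the weak axis: I_min = h·b³/12 with b = 1.29 in (the shorter side).
I_min = 2.21×1.29³/12 = 0.3953 in⁴
A = 2.851 in²;  r_min = √(I/A) = √(0.3953/2.851) = 0.3724 in
L_e = K·L = 0.5 × 75.3 = 37.65 in
λ = L_e / r_min = 37.650 / 0.3724 = 101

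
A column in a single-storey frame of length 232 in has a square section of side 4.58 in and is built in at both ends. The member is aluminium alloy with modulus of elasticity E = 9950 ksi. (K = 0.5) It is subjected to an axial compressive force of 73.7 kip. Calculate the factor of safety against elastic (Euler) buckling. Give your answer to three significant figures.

n ≈ 3.63

I = a⁴/12 = 4.58⁴/12 = 36.67 in⁴
Effective length L_e = K·L = 0.5 × 232 = 116.0 in
P_cr = π²EI / L_e² = π² × 9950×10³ × 36.67 / 116.0² = 2.676×10^5 lb
Factor of safety n = P_cr / P = 267.60 / 73.7 = 3.63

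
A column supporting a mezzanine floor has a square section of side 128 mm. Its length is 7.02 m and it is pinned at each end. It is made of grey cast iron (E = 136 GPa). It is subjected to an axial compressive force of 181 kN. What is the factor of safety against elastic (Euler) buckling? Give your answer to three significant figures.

n ≈ 3.37

I = a⁴/12 = 128⁴/12 = 2.237×10^7 mm⁴
I = 2.237×10^7 mm⁴ = 2.237×10^-5 m⁴
Effective length L_e = K·L = 1 × 7.02 = 7.020 m
P_cr = π²EI / L_e² = π² × 136×10⁹ × 2.237×10^-5 / 7.020² = 6.093×10^5 N
Factor of safety n = P_cr / P = 609.29 / 181 = 3.37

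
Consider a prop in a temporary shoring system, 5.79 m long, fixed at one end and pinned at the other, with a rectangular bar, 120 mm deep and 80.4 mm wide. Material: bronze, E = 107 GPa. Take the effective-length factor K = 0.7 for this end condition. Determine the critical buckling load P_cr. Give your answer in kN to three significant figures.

Buckling occurs about the weak axis: I_min = h·b³/12 with b = 80.4 mm (the shorter side).
I_min = 120×80.4³/12 = 5.197×10^6 mm⁴
I = 5.197×10^6 mm⁴ = 5.197×10^-6 m⁴
Effective length L_e = K·L = 0.7 × 5.79 = 4.053 m
P_cr = π²EI / L_e² = π² × 107×10⁹ × 5.197×10^-6 / 4.053² = 3.341×10^5 N

P_cr ≈ 334 kN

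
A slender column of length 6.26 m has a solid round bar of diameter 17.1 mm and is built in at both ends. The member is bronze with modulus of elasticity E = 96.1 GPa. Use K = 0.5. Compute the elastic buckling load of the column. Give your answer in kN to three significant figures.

P_cr ≈ 0.406 kN

I = πd⁴/64 = π×17.1⁴/64 = 4.197×10^3 mm⁴
I = 4.197×10^3 mm⁴ = 4.197×10^-9 m⁴
Effective length L_e = K·L = 0.5 × 6.26 = 3.130 m
P_cr = π²EI / L_e² = π² × 96.1×10⁹ × 4.197×10^-9 / 3.130² = 406.3 N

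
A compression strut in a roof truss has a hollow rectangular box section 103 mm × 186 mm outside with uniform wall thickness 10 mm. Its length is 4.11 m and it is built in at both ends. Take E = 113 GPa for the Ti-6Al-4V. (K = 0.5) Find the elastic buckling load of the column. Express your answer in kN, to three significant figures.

P_cr ≈ 2380 kN

Inner dimensions: h_i = 186 − 2×10 = 166.0 mm, b_i = 103 − 2×10 = 83.00 mm
Weak-axis I_min = (h_o·b_o³ − h_i·b_i³)/12 with b_o = 103, b_i = 83.00 mm (shorter outer/inner sides).
I_min = (186×103³ − 166.0×83.00³)/12 = 9.028×10^6 mm⁴
I = 9.028×10^6 mm⁴ = 9.028×10^-6 m⁴
Effective length L_e = K·L = 0.5 × 4.11 = 2.055 m
P_cr = π²EI / L_e² = π² × 113×10⁹ × 9.028×10^-6 / 2.055² = 2.384×10^6 N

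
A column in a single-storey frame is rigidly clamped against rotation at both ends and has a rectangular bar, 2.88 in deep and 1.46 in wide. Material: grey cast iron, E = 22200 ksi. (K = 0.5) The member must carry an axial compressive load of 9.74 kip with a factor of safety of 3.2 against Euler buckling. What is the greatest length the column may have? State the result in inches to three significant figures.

L_max ≈ 145 in

Buckling occurs about the weak axis: I_min = h·b³/12 with b = 1.46 in (the shorter side).
I_min = 2.88×1.46³/12 = 0.7469 in⁴
Required critical load P_cr = n·P = 3.2 × 9.74 = 31.17 kip = 3.117×10^4 lb
From P_cr = π²EI/(K·L)²:  L = (1/K)·√(π²EI/P_cr) = (1/0.5)·√(π²×2.22×10^7×0.7469/3.117×10^4)
L = 145 in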